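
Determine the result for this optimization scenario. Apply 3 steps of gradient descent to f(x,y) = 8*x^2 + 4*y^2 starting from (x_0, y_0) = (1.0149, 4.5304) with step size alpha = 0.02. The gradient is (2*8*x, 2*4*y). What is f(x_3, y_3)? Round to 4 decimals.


Gradient descent on f(x,y) = 8*x^2 + 4*y^2.
Starting point: (1.0149, 4.5304), alpha = 0.02
Step 1: grad_x = 2*8*1.0149 = 16.2384, grad_y = 2*4*4.5304 = 36.2432
  x_1 = 1.0149 - 0.02*16.2384 = 0.6901
  y_1 = 4.5304 - 0.02*36.2432 = 3.8055
Step 2: grad_x = 2*8*0.6901 = 11.0421, grad_y = 2*4*3.8055 = 30.4443
  x_2 = 0.6901 - 0.02*11.0421 = 0.4693
  y_2 = 3.8055 - 0.02*30.4443 = 3.1967
Step 3: grad_x = 2*8*0.4693 = 7.5086, grad_y = 2*4*3.1967 = 25.5732
  x_3 = 0.4693 - 0.02*7.5086 = 0.3191
  y_3 = 3.1967 - 0.02*25.5732 = 2.6852
f(0.3191, 2.6852) = 8*0.3191^2 + 4*2.6852^2 = 29.6556


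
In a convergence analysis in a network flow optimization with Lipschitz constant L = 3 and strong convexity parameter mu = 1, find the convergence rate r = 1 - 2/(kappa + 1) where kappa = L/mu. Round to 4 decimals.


Step 1: Compute the condition number.
kappa = L/mu = 3/1 = 3.0
Step 2: Compute the convergence rate.
r = 1 - 2/(kappa + 1) = 1 - 2*mu/(L + mu) = (L - mu)/(L + mu) = 2/4 = 0.5


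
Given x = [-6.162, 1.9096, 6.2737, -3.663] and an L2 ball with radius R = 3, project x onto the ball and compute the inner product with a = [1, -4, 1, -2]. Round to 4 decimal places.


Step 1: Compute ||x|| (intermediates to 6 decimals).
||x|| = sqrt((-6.162)^2 + 1.9096^2 + 6.2737^2 + (-3.663)^2) = 9.715642
Step 2: Project.
Since ||x|| > R, scale = R/||x|| = 3/9.715642 = 0.30878, proj(x) = scale * x
proj(x) = [-1.902702, 0.589646, 1.937193, -1.131061]
Step 3: Dot product.
a^T * proj(x) = 1*(-1.902702) - 4*0.589646 + 1*1.937193 - 2*(-1.131061) = -0.062


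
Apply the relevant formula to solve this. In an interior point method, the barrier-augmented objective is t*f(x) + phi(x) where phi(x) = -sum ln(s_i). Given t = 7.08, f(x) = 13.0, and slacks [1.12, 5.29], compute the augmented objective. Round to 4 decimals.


Step 1: Compute log-barrier.
ln values: [0.1133, 1.6658]
phi = -(0.1133 + 1.6658) = -1.7791
Step 2: Compute augmented objective.
t*f(x) = 7.08*13.0 = 92.04
Total = 92.04 - 1.7791 = 90.2609


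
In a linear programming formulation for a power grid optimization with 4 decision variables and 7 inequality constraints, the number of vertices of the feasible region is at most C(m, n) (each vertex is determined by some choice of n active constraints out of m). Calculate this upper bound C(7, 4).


Each vertex corresponds to some choice of n active constraints out of m, so the number of vertices is at most C(m, n) = m! / (n!(m-n)!).
m = 7, n = 4
Numerator: 7 * 6 * 5 * 4
Denominator: 4! = 24
C(7, 4) = 35


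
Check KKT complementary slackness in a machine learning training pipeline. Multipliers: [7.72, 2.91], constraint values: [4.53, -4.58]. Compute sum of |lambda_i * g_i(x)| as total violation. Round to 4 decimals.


KKT complementary slackness check:
lambda_1 * g_1 = 7.72 * 4.53 = 34.9716
lambda_2 * g_2 = 2.91 * -4.58 = -13.3278
Total violation = 34.9716 + 13.3278 = 48.2994


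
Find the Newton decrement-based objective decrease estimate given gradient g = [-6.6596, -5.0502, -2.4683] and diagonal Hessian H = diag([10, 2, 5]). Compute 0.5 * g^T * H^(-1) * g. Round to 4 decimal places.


Step 1: H is diagonal, so H^(-1) * g = [-0.666, -2.5251, -0.4937].
Step 2: g^T H^(-1) g = sum_i g_i^2 / H_ii
  = (-6.6596)^2/10 + (-5.0502)^2/2 + (-2.4683)^2/5
  = 4.435 + 12.7523 + 1.2185 = 18.4058
Step 3: Objective decrease = 0.5 * g^T H^(-1) g = 9.2029


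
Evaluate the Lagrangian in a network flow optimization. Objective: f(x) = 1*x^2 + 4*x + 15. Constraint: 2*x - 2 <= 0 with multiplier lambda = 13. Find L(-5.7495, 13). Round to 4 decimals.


Step 1: Evaluate f(x).
f(-5.7495) = 1*(-5.7495)^2 + 4*(-5.7495) + 15 = 25.0588
Step 2: Evaluate g(x).
g(-5.7495) = 2*-5.7495 - 2 = -13.499
Step 3: Compute Lagrangian.
L = 25.0588 + 13*-13.499 = -150.4282


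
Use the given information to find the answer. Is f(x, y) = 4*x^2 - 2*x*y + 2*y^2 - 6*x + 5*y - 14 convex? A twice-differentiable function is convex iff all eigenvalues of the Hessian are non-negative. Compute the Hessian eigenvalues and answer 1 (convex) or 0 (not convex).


The Hessian of f(x,y) = 4*x^2 - 2*x*y + 2*y^2 - 6*x + 5*y - 14 is:
H = [[8, -2], [-2, 4]]
Trace = 8 + 4 = 12
Determinant = 8*4 - (-2)^2 = 28
Discriminant = (12)^2 - 4*28 = 32.0
Eigenvalues: lambda_1 = 3.1716, lambda_2 = 8.8284
The function is convex.

1


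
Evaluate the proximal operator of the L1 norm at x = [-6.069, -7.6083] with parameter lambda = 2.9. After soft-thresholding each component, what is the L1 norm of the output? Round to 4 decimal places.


Soft-thresholding with lambda = 2.9:
prox(-6.069) = sign(-6.069)*max(|-6.069| - 2.9, 0) = -3.169
prox(-7.6083) = sign(-7.6083)*max(|-7.6083| - 2.9, 0) = -4.7083
prox(x) = [-3.169, -4.7083]
||prox(x)||_1 = 3.169 + 4.7083 = 7.8773


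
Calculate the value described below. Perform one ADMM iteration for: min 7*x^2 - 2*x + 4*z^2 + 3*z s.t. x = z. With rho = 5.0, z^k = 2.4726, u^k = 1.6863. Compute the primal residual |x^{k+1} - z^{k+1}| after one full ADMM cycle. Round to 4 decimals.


ADMM iteration with rho = 5.0, z^k = 2.4726, u^k = 1.6863
Step 1: x-update.
Minimize 7*x^2 - 2*x + (5.0/2)*(x - 2.4726 + 1.6863)^2
FOC: (2*7 + 5.0)*x = 2 + 5.0*(2.4726 - 1.6863)
x^{k+1} = 0.3122
Step 2: z-update.
Minimize 4*z^2 + 3*z + (5.0/2)*(0.3122 - z + 1.6863)^2
FOC: (2*4 + 5.0)*z = -3 + 5.0*(0.3122 + 1.6863)
z^{k+1} = 0.5379
Step 3: u-update.
u^{k+1} = 1.6863 + 0.3122 - 0.5379 = 1.4606
Step 4: Primal residual = |0.3122 - 0.5379| = 0.2257


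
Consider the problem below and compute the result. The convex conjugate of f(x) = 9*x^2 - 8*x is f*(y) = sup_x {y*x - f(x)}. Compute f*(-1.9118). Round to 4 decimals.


f*(y) = sup_x {y*x - a*x^2 - b*x} = sup_x {(y-b)*x - a*x^2}
FOC: (y - b) - 2a*x = 0 => x* = (y - b)/(2a)
x* = (-1.9118 + 8)/(2*9) = 0.3382
f*(-1.9118) = (y-b)^2/(4a) = (-1.9118 + 8)^2/(4*9)
= 37.0662/36 = 1.0296


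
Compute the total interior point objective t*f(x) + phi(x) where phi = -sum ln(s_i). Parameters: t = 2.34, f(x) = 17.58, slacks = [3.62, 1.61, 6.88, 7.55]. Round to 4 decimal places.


Step 1: Compute log-barrier.
ln values: [1.2865, 0.4762, 1.9286, 2.0215]
phi = -(1.2865 + 0.4762 + 1.9286 + 2.0215) = -5.7129
Step 2: Compute augmented objective.
t*f(x) = 2.34*17.58 = 41.1372
Total = 41.1372 - 5.7129 = 35.4243


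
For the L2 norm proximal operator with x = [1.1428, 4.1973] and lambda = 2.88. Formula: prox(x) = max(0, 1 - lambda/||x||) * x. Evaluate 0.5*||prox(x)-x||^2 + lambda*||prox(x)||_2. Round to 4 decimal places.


Step 1: Compute ||x||.
||x|| = 4.3501
Step 2: Compute scaling factor.
scale = max(0, 1 - 2.88/4.3501) = 0.3379
Step 3: prox(x) = [0.3862, 1.4185]
||prox(x)|| = 1.4701
Step 4: Proximal objective.
0.5*||prox-x||^2 = 4.1472
lambda*||prox|| = 4.2339
Total = 8.3811


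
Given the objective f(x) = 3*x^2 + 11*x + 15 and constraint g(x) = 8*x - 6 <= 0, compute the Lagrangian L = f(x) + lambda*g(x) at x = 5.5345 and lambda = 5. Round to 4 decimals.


Step 1: Evaluate f(x).
f(5.5345) = 3*5.5345^2 + 11*5.5345 + 15 = 167.7716
Step 2: Evaluate g(x).
g(5.5345) = 8*5.5345 - 6 = 38.276
Step 3: Compute Lagrangian.
L = 167.7716 + 5*38.276 = 359.1516


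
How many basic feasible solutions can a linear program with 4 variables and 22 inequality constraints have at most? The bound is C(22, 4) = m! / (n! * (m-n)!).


Each vertex corresponds to some choice of n active constraints out of m, so the number of vertices is at most C(m, n) = m! / (n!(m-n)!).
m = 22, n = 4
Numerator: 22 * 21 * 20 * 19
Denominator: 4! = 24
C(22, 4) = 7315


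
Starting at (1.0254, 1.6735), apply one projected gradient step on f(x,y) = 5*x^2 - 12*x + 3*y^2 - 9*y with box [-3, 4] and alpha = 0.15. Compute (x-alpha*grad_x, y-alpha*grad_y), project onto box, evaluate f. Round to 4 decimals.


Step 1: Compute gradient at (1.0254, 1.6735).
grad_x = 2*5*1.0254 - 12 = -1.746
grad_y = 2*3*1.6735 - 9 = 1.041
Step 2: Gradient step.
x_raw = 1.0254 - 0.15*-1.746 = 1.2873
y_raw = 1.6735 - 0.15*1.041 = 1.5174
Step 3: Project onto [-3, 4].
x_proj = clip(1.2873) = 1.2873
y_proj = clip(1.5174) = 1.5174
Step 4: Evaluate f.
f(1.2873, 1.5174) = -13.911


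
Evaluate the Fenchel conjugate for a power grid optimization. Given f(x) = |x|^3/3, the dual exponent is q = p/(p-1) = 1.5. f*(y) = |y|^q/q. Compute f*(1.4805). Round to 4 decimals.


The conjugate exponent q satisfies 1/p + 1/q = 1.
p = 3, so q = 3/(3 - 1) = 1.5
|y|^q = 1.4805^1.5 = 1.8014
f*(1.4805) = 1.8014 / 1.5 = 1.2009


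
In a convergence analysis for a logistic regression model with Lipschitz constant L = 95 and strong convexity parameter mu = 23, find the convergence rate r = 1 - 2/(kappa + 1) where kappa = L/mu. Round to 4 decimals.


Step 1: Compute the condition number.
kappa = L/mu = 95/23 = 4.1304
Step 2: Compute the convergence rate.
r = 1 - 2/(kappa + 1) = 1 - 2*mu/(L + mu) = (L - mu)/(L + mu) = 72/118 = 0.6102


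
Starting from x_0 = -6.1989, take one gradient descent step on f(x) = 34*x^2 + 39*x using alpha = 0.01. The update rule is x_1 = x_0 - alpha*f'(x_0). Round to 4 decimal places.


We compute the gradient at x_0 and apply the update.
f'(x) = 68*x + 39
f'(-6.1989) = 68*-6.1989 + 39 = -382.5252
x_1 = -6.1989 - 0.01*-382.5252 = -2.3736


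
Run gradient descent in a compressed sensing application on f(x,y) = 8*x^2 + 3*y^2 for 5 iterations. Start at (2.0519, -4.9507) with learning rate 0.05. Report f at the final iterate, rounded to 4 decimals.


Gradient descent on f(x,y) = 8*x^2 + 3*y^2.
Starting point: (2.0519, -4.9507), alpha = 0.05
Step 1: grad_x = 2*8*2.0519 = 32.8304, grad_y = 2*3*-4.9507 = -29.7042
  x_1 = 2.0519 - 0.05*32.8304 = 0.4104
  y_1 = -4.9507 - 0.05*-29.7042 = -3.4655
Step 2: grad_x = 2*8*0.4104 = 6.5661, grad_y = 2*3*-3.4655 = -20.7929
  x_2 = 0.4104 - 0.05*6.5661 = 0.0821
  y_2 = -3.4655 - 0.05*-20.7929 = -2.4258
Step 3: grad_x = 2*8*0.0821 = 1.3132, grad_y = 2*3*-2.4258 = -14.5551
  x_3 = 0.0821 - 0.05*1.3132 = 0.0164
  y_3 = -2.4258 - 0.05*-14.5551 = -1.6981
Step 4: grad_x = 2*8*0.0164 = 0.2626, grad_y = 2*3*-1.6981 = -10.1885
  x_4 = 0.0164 - 0.05*0.2626 = 0.0033
  y_4 = -1.6981 - 0.05*-10.1885 = -1.1887
Step 5: grad_x = 2*8*0.0033 = 0.0525, grad_y = 2*3*-1.1887 = -7.132
  x_5 = 0.0033 - 0.05*0.0525 = 0.0007
  y_5 = -1.1887 - 0.05*-7.132 = -0.8321
f(0.0007, -0.8321) = 8*0.0007^2 + 3*(-0.8321)^2 = 2.077


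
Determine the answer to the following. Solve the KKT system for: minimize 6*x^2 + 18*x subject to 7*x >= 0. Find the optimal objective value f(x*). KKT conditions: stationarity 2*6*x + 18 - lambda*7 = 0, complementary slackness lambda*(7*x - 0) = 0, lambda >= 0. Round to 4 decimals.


Step 1: Try lambda = 0 (constraint inactive).
x_unc = -18/(2*6) = -1.5
Check: 7*-1.5 = -10.5 < 0 -- violated!
Step 2: Constraint must be active: 7*x = 0
x* = 0/7 = 0.0
lambda = (2*6*0.0 + 18)/7 = 2.5714
Step 3: Compute optimal value.
f(x*) = 6*0.0^2 + 18*0.0 = 0.0


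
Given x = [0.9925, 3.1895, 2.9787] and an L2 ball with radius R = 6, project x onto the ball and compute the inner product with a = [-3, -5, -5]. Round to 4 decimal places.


Step 1: Compute ||x|| (intermediates to 6 decimals).
||x|| = sqrt(0.9925^2 + 3.1895^2 + 2.9787^2) = 4.475558
Step 2: Project.
Since ||x|| <= R, proj = x (no scaling needed).
proj(x) = [0.9925, 3.1895, 2.9787]
Step 3: Dot product.
a^T * proj(x) = -3*0.9925 - 5*3.1895 - 5*2.9787 = -33.8185


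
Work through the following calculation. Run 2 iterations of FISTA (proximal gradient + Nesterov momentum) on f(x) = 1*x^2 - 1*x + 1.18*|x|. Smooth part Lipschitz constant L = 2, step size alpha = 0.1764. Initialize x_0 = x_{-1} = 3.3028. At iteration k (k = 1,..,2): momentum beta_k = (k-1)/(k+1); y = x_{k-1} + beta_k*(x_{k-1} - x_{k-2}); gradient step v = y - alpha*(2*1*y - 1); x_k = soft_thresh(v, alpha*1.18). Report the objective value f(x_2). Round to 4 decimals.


FISTA on f(x) = 1*x^2 - 1*x + 1.18*|x|
L = 2, alpha = 0.1764
Iteration 1: beta = 0.0, y = 3.3028 + 0.0*(3.3028 - 3.3028) = 3.3028
  grad(y) = 5.6056, v = y - alpha*grad = 2.314
  prox(v) = soft_thresh(2.314, 0.2082) = 2.1058
Iteration 2: beta = 0.3333, y = 2.1058 + 0.3333*(2.1058 - 3.3028) = 1.7068
  grad(y) = 2.4137, v = y - alpha*grad = 1.2811
  prox(v) = soft_thresh(1.2811, 0.2082) = 1.0729
f(x_2) = 1*1.0729^2 - 1*1.0729 + 1.18*|1.0729| = 1.3443


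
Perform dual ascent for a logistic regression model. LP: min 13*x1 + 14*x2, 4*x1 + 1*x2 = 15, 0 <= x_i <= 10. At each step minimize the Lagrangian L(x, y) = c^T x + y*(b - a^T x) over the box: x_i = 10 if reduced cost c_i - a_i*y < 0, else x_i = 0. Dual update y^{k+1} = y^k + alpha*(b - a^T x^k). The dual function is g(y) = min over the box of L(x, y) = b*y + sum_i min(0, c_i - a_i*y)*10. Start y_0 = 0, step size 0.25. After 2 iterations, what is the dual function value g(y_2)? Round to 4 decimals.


Dual ascent for LP: min 13*x1 + 14*x2, 4*x1 + 1*x2 = 15, 0 <= x_i <= 10
Step 1: y^k = 0.0, reduced costs: (13.0, 14.0)
  x^k = (0.0, 0.0), subgradient = b - a^T x = 15.0
  y^{k+1} = 0.0 + 0.25*15.0 = 3.75
Step 2: y^k = 3.75, reduced costs: (-2.0, 10.25)
  x^k = (10.0, 0.0), subgradient = b - a^T x = -25.0
  y^{k+1} = 3.75 + 0.25*-25.0 = -2.5
Dual objective at y_2 = -2.5: reduced costs (23.0, 16.5), box minimizer x = (0.0, 0.0)
g(y_2) = b*y + (c1 - a1*y)*x1 + (c2 - a2*y)*x2 = 15*(-2.5) + 23.0*0.0 + 16.5*0.0 = -37.5 + 0.0 + 0.0 = -37.5


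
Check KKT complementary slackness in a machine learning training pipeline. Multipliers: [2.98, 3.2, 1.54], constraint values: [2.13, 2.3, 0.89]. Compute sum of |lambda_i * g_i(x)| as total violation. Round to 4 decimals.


KKT complementary slackness check:
lambda_1 * g_1 = 2.98 * 2.13 = 6.3474
lambda_2 * g_2 = 3.2 * 2.3 = 7.36
lambda_3 * g_3 = 1.54 * 0.89 = 1.3706
Total violation = 6.3474 + 7.36 + 1.3706 = 15.078


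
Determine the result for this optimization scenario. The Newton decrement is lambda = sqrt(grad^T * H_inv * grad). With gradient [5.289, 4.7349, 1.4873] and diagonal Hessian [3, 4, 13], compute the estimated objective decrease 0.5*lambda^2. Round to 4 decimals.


Step 1: H is diagonal, so H^(-1) * g = [1.763, 1.1837, 0.1144].
Step 2: g^T H^(-1) g = sum_i g_i^2 / H_ii
  = (5.289)^2/3 + (4.7349)^2/4 + (1.4873)^2/13
  = 9.3245 + 5.6048 + 0.1702 = 15.0995
Step 3: Objective decrease = 0.5 * g^T H^(-1) g = 7.5497


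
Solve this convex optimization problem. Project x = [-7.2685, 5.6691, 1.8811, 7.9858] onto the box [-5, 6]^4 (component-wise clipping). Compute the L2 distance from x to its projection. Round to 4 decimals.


Project each component onto [-5, 6].
clip(-7.2685) = -5.0, clip(5.6691) = 5.6691, clip(1.8811) = 1.8811, clip(7.9858) = 6.0
Projection = [-5.0, 5.6691, 1.8811, 6.0]
Squared diffs: [5.1461, 0.0, 0.0, 3.9434]
Distance = sqrt(9.0895) = 3.0149


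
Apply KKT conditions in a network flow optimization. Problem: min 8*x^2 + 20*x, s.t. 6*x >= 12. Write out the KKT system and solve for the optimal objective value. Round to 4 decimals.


Step 1: Try lambda = 0 (constraint inactive).
x_unc = -20/(2*8) = -1.25
Check: 6*-1.25 = -7.5 < 12 -- violated!
Step 2: Constraint must be active: 6*x = 12
x* = 12/6 = 2.0
lambda = (2*8*2.0 + 20)/6 = 8.6667
Step 3: Compute optimal value.
f(x*) = 8*2.0^2 + 20*2.0 = 72.0


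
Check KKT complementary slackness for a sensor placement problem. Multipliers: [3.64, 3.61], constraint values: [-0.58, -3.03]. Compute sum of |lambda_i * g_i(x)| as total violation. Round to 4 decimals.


KKT complementary slackness check:
lambda_1 * g_1 = 3.64 * -0.58 = -2.1112
lambda_2 * g_2 = 3.61 * -3.03 = -10.9383
Total violation = 2.1112 + 10.9383 = 13.0495


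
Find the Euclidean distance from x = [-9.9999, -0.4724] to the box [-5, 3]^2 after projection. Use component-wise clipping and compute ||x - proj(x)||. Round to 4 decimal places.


Project each component onto [-5, 3].
clip(-9.9999) = -5.0, clip(-0.4724) = -0.4724
Projection = [-5.0, -0.4724]
Squared diffs: [24.999, 0.0]
Distance = sqrt(24.999) = 4.9999


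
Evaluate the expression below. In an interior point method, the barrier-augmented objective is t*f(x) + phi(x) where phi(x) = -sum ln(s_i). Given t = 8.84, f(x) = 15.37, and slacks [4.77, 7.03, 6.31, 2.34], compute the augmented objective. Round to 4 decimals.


Step 1: Compute log-barrier.
ln values: [1.5623, 1.9502, 1.8421, 0.8502]
phi = -(1.5623 + 1.9502 + 1.8421 + 0.8502) = -6.2048
Step 2: Compute augmented objective.
t*f(x) = 8.84*15.37 = 135.8708
Total = 135.8708 - 6.2048 = 129.666


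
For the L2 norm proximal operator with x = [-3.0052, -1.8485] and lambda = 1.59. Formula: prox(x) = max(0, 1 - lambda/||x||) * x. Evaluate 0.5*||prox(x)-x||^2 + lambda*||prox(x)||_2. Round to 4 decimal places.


Step 1: Compute ||x||.
||x|| = 3.5282
Step 2: Compute scaling factor.
scale = max(0, 1 - 1.59/3.5282) = 0.5493
Step 3: prox(x) = [-1.6509, -1.0155]
||prox(x)|| = 1.9382
Step 4: Proximal objective.
0.5*||prox-x||^2 = 1.2641
lambda*||prox|| = 3.0817
Total = 4.3458


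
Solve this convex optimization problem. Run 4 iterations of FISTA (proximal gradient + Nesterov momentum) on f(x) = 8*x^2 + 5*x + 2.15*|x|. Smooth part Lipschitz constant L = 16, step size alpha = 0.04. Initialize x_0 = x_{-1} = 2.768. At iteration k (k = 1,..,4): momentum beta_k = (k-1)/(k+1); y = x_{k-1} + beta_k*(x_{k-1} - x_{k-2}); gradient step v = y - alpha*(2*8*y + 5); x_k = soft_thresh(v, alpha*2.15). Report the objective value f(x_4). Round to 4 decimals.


FISTA on f(x) = 8*x^2 + 5*x + 2.15*|x|
L = 16, alpha = 0.04
Iteration 1: beta = 0.0, y = 2.768 + 0.0*(2.768 - 2.768) = 2.768
  grad(y) = 49.288, v = y - alpha*grad = 0.7965
  prox(v) = soft_thresh(0.7965, 0.086) = 0.7105
Iteration 2: beta = 0.3333, y = 0.7105 + 0.3333*(0.7105 - 2.768) = 0.0246
  grad(y) = 5.3942, v = y - alpha*grad = -0.1911
  prox(v) = soft_thresh(-0.1911, 0.086) = -0.1051
Iteration 3: beta = 0.5, y = -0.1051 + 0.5*(-0.1051 - 0.7105) = -0.5129
  grad(y) = -3.207, v = y - alpha*grad = -0.3847
  prox(v) = soft_thresh(-0.3847, 0.086) = -0.2987
Iteration 4: beta = 0.6, y = -0.2987 + 0.6*(-0.2987 + 0.1051) = -0.4148
  grad(y) = -1.6364, v = y - alpha*grad = -0.3493
  prox(v) = soft_thresh(-0.3493, 0.086) = -0.2633
f(x_4) = 8*(-0.2633)^2 + 5*(-0.2633) + 2.15*|-0.2633| = -0.1958


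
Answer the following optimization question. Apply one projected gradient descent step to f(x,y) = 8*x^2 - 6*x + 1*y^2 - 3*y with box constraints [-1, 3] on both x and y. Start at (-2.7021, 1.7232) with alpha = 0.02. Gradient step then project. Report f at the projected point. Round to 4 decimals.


Step 1: Compute gradient at (-2.7021, 1.7232).
grad_x = 2*8*-2.7021 - 6 = -49.2336
grad_y = 2*1*1.7232 - 3 = 0.4464
Step 2: Gradient step.
x_raw = -2.7021 - 0.02*-49.2336 = -1.7174
y_raw = 1.7232 - 0.02*0.4464 = 1.7143
Step 3: Project onto [-1, 3].
x_proj = clip(-1.7174) = -1.0
y_proj = clip(1.7143) = 1.7143
Step 4: Evaluate f.
f(-1.0, 1.7143) = 11.7959


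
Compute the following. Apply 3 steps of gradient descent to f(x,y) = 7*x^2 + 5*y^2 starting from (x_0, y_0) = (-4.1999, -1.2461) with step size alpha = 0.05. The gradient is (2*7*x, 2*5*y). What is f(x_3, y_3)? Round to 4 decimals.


Gradient descent on f(x,y) = 7*x^2 + 5*y^2.
Starting point: (-4.1999, -1.2461), alpha = 0.05
Step 1: grad_x = 2*7*-4.1999 = -58.7986, grad_y = 2*5*-1.2461 = -12.461
  x_1 = -4.1999 - 0.05*-58.7986 = -1.26
  y_1 = -1.2461 - 0.05*-12.461 = -0.6231
Step 2: grad_x = 2*7*-1.26 = -17.6396, grad_y = 2*5*-0.6231 = -6.2305
  x_2 = -1.26 - 0.05*-17.6396 = -0.378
  y_2 = -0.6231 - 0.05*-6.2305 = -0.3115
Step 3: grad_x = 2*7*-0.378 = -5.2919, grad_y = 2*5*-0.3115 = -3.1153
  x_3 = -0.378 - 0.05*-5.2919 = -0.1134
  y_3 = -0.3115 - 0.05*-3.1153 = -0.1558
f(-0.1134, -0.1558) = 7*(-0.1134)^2 + 5*(-0.1558)^2 = 0.2113


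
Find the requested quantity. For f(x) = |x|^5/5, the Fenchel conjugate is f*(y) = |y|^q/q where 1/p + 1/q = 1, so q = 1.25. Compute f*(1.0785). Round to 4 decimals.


The conjugate exponent q satisfies 1/p + 1/q = 1.
p = 5, so q = 5/(5 - 1) = 1.25
|y|^q = 1.0785^1.25 = 1.0991
f*(1.0785) = 1.0991 / 1.25 = 0.8793


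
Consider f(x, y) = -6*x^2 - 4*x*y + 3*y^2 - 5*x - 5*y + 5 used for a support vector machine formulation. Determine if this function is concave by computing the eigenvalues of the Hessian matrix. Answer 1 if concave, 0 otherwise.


The Hessian of f(x,y) = -6*x^2 - 4*x*y + 3*y^2 - 5*x - 5*y + 5 is:
H = [[-12, -4], [-4, 6]]
Trace = -12 + 6 = -6
Determinant = -12*6 - (-4)^2 = -88
Discriminant = (-6)^2 - 4*-88 = 388.0
Eigenvalues: lambda_1 = -12.8489, lambda_2 = 6.8489
The function is not concave.

0


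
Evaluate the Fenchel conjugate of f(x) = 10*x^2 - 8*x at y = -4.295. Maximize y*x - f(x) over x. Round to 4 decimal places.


f*(y) = sup_x {y*x - a*x^2 - b*x} = sup_x {(y-b)*x - a*x^2}
FOC: (y - b) - 2a*x = 0 => x* = (y - b)/(2a)
x* = (-4.295 + 8)/(2*10) = 0.1853
f*(-4.295) = (y-b)^2/(4a) = (-4.295 + 8)^2/(4*10)
= 13.727/40 = 0.3432


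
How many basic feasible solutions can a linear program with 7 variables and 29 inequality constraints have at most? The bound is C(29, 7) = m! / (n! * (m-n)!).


Each vertex corresponds to some choice of n active constraints out of m, so the number of vertices is at most C(m, n) = m! / (n!(m-n)!).
m = 29, n = 7
Numerator: 29 * 28 * 27 * 26 * 25 * 24 * 23
Denominator: 7! = 5040
C(29, 7) = 1560780


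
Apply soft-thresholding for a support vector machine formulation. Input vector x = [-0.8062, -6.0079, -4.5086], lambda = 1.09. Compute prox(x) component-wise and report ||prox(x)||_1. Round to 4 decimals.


Soft-thresholding with lambda = 1.09:
prox(-0.8062) = sign(-0.8062)*max(|-0.8062| - 1.09, 0) = 0.0
prox(-6.0079) = sign(-6.0079)*max(|-6.0079| - 1.09, 0) = -4.9179
prox(-4.5086) = sign(-4.5086)*max(|-4.5086| - 1.09, 0) = -3.4186
prox(x) = [0.0, -4.9179, -3.4186]
||prox(x)||_1 = 0.0 + 4.9179 + 3.4186 = 8.3365


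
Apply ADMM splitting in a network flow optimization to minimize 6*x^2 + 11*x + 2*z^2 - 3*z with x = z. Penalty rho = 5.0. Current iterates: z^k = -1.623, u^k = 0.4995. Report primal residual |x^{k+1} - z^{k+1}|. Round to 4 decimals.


ADMM iteration with rho = 5.0, z^k = -1.623, u^k = 0.4995
Step 1: x-update.
Minimize 6*x^2 + 11*x + (5.0/2)*(x + 1.623 + 0.4995)^2
FOC: (2*6 + 5.0)*x = -11 + 5.0*(-1.623 - 0.4995)
x^{k+1} = -1.2713
Step 2: z-update.
Minimize 2*z^2 - 3*z + (5.0/2)*(-1.2713 - z + 0.4995)^2
FOC: (2*2 + 5.0)*z = 3 + 5.0*(-1.2713 + 0.4995)
z^{k+1} = -0.0955
Step 3: u-update.
u^{k+1} = 0.4995 - 1.2713 + 0.0955 = -0.6764
Step 4: Primal residual = |-1.2713 + 0.0955| = 1.1759


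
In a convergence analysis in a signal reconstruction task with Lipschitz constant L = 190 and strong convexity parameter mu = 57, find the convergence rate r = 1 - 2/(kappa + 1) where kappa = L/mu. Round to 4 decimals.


Step 1: Compute the condition number.
kappa = L/mu = 190/57 = 3.3333
Step 2: Compute the convergence rate.
r = 1 - 2/(kappa + 1) = 1 - 2*mu/(L + mu) = (L - mu)/(L + mu) = 133/247 = 0.5385


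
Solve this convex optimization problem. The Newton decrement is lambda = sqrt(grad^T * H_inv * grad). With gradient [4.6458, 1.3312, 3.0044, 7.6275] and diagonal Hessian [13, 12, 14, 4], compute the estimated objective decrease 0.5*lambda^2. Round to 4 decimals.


Step 1: H is diagonal, so H^(-1) * g = [0.3574, 0.1109, 0.2146, 1.9069].
Step 2: g^T H^(-1) g = sum_i g_i^2 / H_ii
  = (4.6458)^2/13 + (1.3312)^2/12 + (3.0044)^2/14 + (7.6275)^2/4
  = 1.6603 + 0.1477 + 0.6447 + 14.5447 = 16.9974
Step 3: Objective decrease = 0.5 * g^T H^(-1) g = 8.4987


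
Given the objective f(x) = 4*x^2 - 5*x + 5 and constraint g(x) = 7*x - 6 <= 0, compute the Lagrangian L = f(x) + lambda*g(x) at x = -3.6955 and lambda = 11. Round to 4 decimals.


Step 1: Evaluate f(x).
f(-3.6955) = 4*(-3.6955)^2 - 5*(-3.6955) + 5 = 78.1044
Step 2: Evaluate g(x).
g(-3.6955) = 7*-3.6955 - 6 = -31.8685
Step 3: Compute Lagrangian.
L = 78.1044 + 11*-31.8685 = -272.4491


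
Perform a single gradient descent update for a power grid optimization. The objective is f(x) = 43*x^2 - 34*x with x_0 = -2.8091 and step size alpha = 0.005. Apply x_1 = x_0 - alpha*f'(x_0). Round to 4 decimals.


We compute the gradient at x_0 and apply the update.
f'(x) = 86*x - 34
f'(-2.8091) = 86*-2.8091 - 34 = -275.5826
x_1 = -2.8091 - 0.005*-275.5826 = -1.4312


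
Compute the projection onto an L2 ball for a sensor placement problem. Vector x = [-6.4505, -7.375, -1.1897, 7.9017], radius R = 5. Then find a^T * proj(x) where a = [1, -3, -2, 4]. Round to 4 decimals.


Step 1: Compute ||x|| (intermediates to 6 decimals).
||x|| = sqrt((-6.4505)^2 + (-7.375)^2 + (-1.1897)^2 + 7.9017^2) = 12.643252
Step 2: Project.
Since ||x|| > R, scale = R/||x|| = 5/12.643252 = 0.395468, proj(x) = scale * x
proj(x) = [-2.550966, -2.916577, -0.470488, 3.124869]
Step 3: Dot product.
a^T * proj(x) = 1*(-2.550966) - 3*(-2.916577) - 2*(-0.470488) + 4*3.124869 = 19.6392


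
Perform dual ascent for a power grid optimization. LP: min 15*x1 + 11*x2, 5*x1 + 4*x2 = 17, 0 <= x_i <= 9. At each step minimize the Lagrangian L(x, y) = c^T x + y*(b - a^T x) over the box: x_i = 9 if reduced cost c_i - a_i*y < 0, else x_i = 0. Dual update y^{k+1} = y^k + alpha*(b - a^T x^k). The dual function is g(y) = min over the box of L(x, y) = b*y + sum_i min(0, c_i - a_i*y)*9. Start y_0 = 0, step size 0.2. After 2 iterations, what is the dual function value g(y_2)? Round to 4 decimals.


Dual ascent for LP: min 15*x1 + 11*x2, 5*x1 + 4*x2 = 17, 0 <= x_i <= 9
Step 1: y^k = 0.0, reduced costs: (15.0, 11.0)
  x^k = (0.0, 0.0), subgradient = b - a^T x = 17.0
  y^{k+1} = 0.0 + 0.2*17.0 = 3.4
Step 2: y^k = 3.4, reduced costs: (-2.0, -2.6)
  x^k = (9.0, 9.0), subgradient = b - a^T x = -64.0
  y^{k+1} = 3.4 + 0.2*-64.0 = -9.4
Dual objective at y_2 = -9.4: reduced costs (62.0, 48.6), box minimizer x = (0.0, 0.0)
g(y_2) = b*y + (c1 - a1*y)*x1 + (c2 - a2*y)*x2 = 17*(-9.4) + 62.0*0.0 + 48.6*0.0 = -159.8 + 0.0 + 0.0 = -159.8


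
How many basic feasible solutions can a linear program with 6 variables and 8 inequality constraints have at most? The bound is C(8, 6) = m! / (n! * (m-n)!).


Each vertex corresponds to some choice of n active constraints out of m, so the number of vertices is at most C(m, n) = m! / (n!(m-n)!).
m = 8, n = 6
Numerator: 8 * 7 * 6 * 5 * 4 * 3
Denominator: 6! = 720
C(8, 6) = 28


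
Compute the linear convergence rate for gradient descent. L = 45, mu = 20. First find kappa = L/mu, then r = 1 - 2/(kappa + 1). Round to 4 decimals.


Step 1: Compute the condition number.
kappa = L/mu = 45/20 = 2.25
Step 2: Compute the convergence rate.
r = 1 - 2/(kappa + 1) = 1 - 2*mu/(L + mu) = (L - mu)/(L + mu) = 25/65 = 0.3846


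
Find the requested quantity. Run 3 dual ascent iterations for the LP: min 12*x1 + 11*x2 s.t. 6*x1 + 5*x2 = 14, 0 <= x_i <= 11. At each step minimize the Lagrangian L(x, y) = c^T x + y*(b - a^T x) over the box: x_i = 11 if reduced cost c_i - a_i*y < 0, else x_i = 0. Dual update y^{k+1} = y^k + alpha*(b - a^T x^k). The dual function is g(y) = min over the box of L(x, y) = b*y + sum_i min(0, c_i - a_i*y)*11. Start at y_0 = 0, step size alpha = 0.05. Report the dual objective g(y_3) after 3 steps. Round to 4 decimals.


Dual ascent for LP: min 12*x1 + 11*x2, 6*x1 + 5*x2 = 14, 0 <= x_i <= 11
Step 1: y^k = 0.0, reduced costs: (12.0, 11.0)
  x^k = (0.0, 0.0), subgradient = b - a^T x = 14.0
  y^{k+1} = 0.0 + 0.05*14.0 = 0.7
Step 2: y^k = 0.7, reduced costs: (7.8, 7.5)
  x^k = (0.0, 0.0), subgradient = b - a^T x = 14.0
  y^{k+1} = 0.7 + 0.05*14.0 = 1.4
Step 3: y^k = 1.4, reduced costs: (3.6, 4.0)
  x^k = (0.0, 0.0), subgradient = b - a^T x = 14.0
  y^{k+1} = 1.4 + 0.05*14.0 = 2.1
Dual objective at y_3 = 2.1: reduced costs (-0.6, 0.5), box minimizer x = (11.0, 0.0)
g(y_3) = b*y + (c1 - a1*y)*x1 + (c2 - a2*y)*x2 = 14*2.1 + (-0.6)*11.0 + 0.5*0.0 = 29.4 - 6.6 + 0.0 = 22.8


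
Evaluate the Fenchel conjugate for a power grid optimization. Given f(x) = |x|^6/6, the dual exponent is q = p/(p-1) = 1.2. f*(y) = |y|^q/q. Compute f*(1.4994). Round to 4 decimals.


The conjugate exponent q satisfies 1/p + 1/q = 1.
p = 6, so q = 6/(6 - 1) = 1.2
|y|^q = 1.4994^1.2 = 1.6259
f*(1.4994) = 1.6259 / 1.2 = 1.3549


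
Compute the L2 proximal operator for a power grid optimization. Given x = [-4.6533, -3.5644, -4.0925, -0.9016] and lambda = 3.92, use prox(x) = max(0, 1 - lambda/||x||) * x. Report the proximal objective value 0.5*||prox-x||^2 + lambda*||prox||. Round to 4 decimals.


Step 1: Compute ||x||.
||x|| = 7.2055
Step 2: Compute scaling factor.
scale = max(0, 1 - 3.92/7.2055) = 0.456
Step 3: prox(x) = [-2.1218, -1.6253, -1.8661, -0.4111]
||prox(x)|| = 3.2855
Step 4: Proximal objective.
0.5*||prox-x||^2 = 7.6832
lambda*||prox|| = 12.8792
Total = 20.5625


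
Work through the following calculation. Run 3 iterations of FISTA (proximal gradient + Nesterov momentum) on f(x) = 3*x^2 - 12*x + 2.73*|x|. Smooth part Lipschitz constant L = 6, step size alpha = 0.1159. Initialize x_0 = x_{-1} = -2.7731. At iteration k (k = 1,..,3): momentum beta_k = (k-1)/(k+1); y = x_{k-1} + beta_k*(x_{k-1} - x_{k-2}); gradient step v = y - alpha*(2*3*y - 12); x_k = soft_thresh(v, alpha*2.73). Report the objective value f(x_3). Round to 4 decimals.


FISTA on f(x) = 3*x^2 - 12*x + 2.73*|x|
L = 6, alpha = 0.1159
Iteration 1: beta = 0.0, y = -2.7731 + 0.0*(-2.7731 + 2.7731) = -2.7731
  grad(y) = -28.6386, v = y - alpha*grad = 0.5461
  prox(v) = soft_thresh(0.5461, 0.3164) = 0.2297
Iteration 2: beta = 0.3333, y = 0.2297 + 0.3333*(0.2297 + 2.7731) = 1.2306
  grad(y) = -4.6161, v = y - alpha*grad = 1.7657
  prox(v) = soft_thresh(1.7657, 0.3164) = 1.4492
Iteration 3: beta = 0.5, y = 1.4492 + 0.5*(1.4492 - 0.2297) = 2.059
  grad(y) = 0.3541, v = y - alpha*grad = 2.018
  prox(v) = soft_thresh(2.018, 0.3164) = 1.7016
f(x_3) = 3*1.7016^2 - 12*1.7016 + 2.73*|1.7016| = -7.0875


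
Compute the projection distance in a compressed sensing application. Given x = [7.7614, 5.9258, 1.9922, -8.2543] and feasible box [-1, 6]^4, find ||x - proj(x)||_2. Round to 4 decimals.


Project each component onto [-1, 6].
clip(7.7614) = 6.0, clip(5.9258) = 5.9258, clip(1.9922) = 1.9922, clip(-8.2543) = -1.0
Projection = [6.0, 5.9258, 1.9922, -1.0]
Squared diffs: [3.1025, 0.0, 0.0, 52.6249]
Distance = sqrt(55.7274) = 7.4651


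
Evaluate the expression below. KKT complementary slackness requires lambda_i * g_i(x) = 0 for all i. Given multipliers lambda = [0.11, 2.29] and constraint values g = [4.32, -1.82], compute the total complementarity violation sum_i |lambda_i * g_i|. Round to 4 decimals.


KKT complementary slackness check:
lambda_1 * g_1 = 0.11 * 4.32 = 0.4752
lambda_2 * g_2 = 2.29 * -1.82 = -4.1678
Total violation = 0.4752 + 4.1678 = 4.643


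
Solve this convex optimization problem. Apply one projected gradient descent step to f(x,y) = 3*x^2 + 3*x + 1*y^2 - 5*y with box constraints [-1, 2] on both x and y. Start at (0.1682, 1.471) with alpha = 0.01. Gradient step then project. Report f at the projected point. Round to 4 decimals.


Step 1: Compute gradient at (0.1682, 1.471).
grad_x = 2*3*0.1682 + 3 = 4.0092
grad_y = 2*1*1.471 - 5 = -2.058
Step 2: Gradient step.
x_raw = 0.1682 - 0.01*4.0092 = 0.1281
y_raw = 1.471 - 0.01*-2.058 = 1.4916
Step 3: Project onto [-1, 2].
x_proj = clip(0.1281) = 0.1281
y_proj = clip(1.4916) = 1.4916
Step 4: Evaluate f.
f(0.1281, 1.4916) = -4.7995


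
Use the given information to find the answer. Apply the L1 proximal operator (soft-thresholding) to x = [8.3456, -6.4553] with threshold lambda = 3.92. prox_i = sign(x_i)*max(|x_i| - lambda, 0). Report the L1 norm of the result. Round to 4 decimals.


Soft-thresholding with lambda = 3.92:
prox(8.3456) = sign(8.3456)*max(|8.3456| - 3.92, 0) = 4.4256
prox(-6.4553) = sign(-6.4553)*max(|-6.4553| - 3.92, 0) = -2.5353
prox(x) = [4.4256, -2.5353]
||prox(x)||_1 = 4.4256 + 2.5353 = 6.9609


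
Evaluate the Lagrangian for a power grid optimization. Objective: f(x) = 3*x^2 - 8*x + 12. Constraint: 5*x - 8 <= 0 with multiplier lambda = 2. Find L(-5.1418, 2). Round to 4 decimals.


Step 1: Evaluate f(x).
f(-5.1418) = 3*(-5.1418)^2 - 8*(-5.1418) + 12 = 132.4487
Step 2: Evaluate g(x).
g(-5.1418) = 5*-5.1418 - 8 = -33.709
Step 3: Compute Lagrangian.
L = 132.4487 + 2*-33.709 = 65.0307


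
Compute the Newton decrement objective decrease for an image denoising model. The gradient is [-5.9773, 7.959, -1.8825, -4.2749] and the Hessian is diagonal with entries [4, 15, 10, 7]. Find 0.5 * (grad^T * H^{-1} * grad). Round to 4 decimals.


Step 1: H is diagonal, so H^(-1) * g = [-1.4943, 0.5306, -0.1883, -0.6107].
Step 2: g^T H^(-1) g = sum_i g_i^2 / H_ii
  = (-5.9773)^2/4 + (7.959)^2/15 + (-1.8825)^2/10 + (-4.2749)^2/7
  = 8.932 + 4.223 + 0.3544 + 2.6107 = 16.1201
Step 3: Objective decrease = 0.5 * g^T H^(-1) g = 8.0601


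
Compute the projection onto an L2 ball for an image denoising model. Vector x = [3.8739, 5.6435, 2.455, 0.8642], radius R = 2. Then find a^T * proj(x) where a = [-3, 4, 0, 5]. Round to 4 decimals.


Step 1: Compute ||x|| (intermediates to 6 decimals).
||x|| = sqrt(3.8739^2 + 5.6435^2 + 2.455^2 + 0.8642^2) = 7.323255
Step 2: Project.
Since ||x|| > R, scale = R/||x|| = 2/7.323255 = 0.273103, proj(x) = scale * x
proj(x) = [1.057974, 1.541257, 0.670468, 0.236016]
Step 3: Dot product.
a^T * proj(x) = -3*1.057974 + 4*1.541257 + 0*0.670468 + 5*0.236016 = 4.1712


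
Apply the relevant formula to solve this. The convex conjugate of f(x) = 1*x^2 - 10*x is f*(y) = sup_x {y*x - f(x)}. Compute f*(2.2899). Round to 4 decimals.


f*(y) = sup_x {y*x - a*x^2 - b*x} = sup_x {(y-b)*x - a*x^2}
FOC: (y - b) - 2a*x = 0 => x* = (y - b)/(2a)
x* = (2.2899 + 10)/(2*1) = 6.145
f*(2.2899) = (y-b)^2/(4a) = (2.2899 + 10)^2/(4*1)
= 151.0416/4 = 37.7604


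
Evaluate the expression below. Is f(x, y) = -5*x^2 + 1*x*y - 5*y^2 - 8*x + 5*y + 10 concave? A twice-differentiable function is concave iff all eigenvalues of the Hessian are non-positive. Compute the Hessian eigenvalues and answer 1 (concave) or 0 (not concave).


The Hessian of f(x,y) = -5*x^2 + 1*x*y - 5*y^2 - 8*x + 5*y + 10 is:
H = [[-10, 1], [1, -10]]
Trace = -10 - 10 = -20
Determinant = -10*-10 - (1)^2 = 99
Discriminant = (-20)^2 - 4*99 = 4.0
Eigenvalues: lambda_1 = -11.0, lambda_2 = -9.0
The function is concave.

1


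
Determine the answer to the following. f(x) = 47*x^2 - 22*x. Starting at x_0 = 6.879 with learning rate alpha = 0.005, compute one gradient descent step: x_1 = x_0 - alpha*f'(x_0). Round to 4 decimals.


We compute the gradient at x_0 and apply the update.
f'(x) = 94*x - 22
f'(6.879) = 94*6.879 - 22 = 624.626
x_1 = 6.879 - 0.005*624.626 = 3.7559


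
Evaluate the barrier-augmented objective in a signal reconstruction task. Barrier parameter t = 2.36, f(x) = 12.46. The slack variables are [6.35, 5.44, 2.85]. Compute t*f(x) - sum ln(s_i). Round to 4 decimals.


Step 1: Compute log-barrier.
ln values: [1.8485, 1.6938, 1.0473]
phi = -(1.8485 + 1.6938 + 1.0473) = -4.5896
Step 2: Compute augmented objective.
t*f(x) = 2.36*12.46 = 29.4056
Total = 29.4056 - 4.5896 = 24.816


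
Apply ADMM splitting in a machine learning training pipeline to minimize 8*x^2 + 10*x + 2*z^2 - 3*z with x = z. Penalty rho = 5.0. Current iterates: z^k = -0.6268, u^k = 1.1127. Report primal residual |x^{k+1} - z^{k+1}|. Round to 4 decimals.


ADMM iteration with rho = 5.0, z^k = -0.6268, u^k = 1.1127
Step 1: x-update.
Minimize 8*x^2 + 10*x + (5.0/2)*(x + 0.6268 + 1.1127)^2
FOC: (2*8 + 5.0)*x = -10 + 5.0*(-0.6268 - 1.1127)
x^{k+1} = -0.8904
Step 2: z-update.
Minimize 2*z^2 - 3*z + (5.0/2)*(-0.8904 - z + 1.1127)^2
FOC: (2*2 + 5.0)*z = 3 + 5.0*(-0.8904 + 1.1127)
z^{k+1} = 0.4569
Step 3: u-update.
u^{k+1} = 1.1127 - 0.8904 - 0.4569 = -0.2345
Step 4: Primal residual = |-0.8904 - 0.4569| = 1.3472


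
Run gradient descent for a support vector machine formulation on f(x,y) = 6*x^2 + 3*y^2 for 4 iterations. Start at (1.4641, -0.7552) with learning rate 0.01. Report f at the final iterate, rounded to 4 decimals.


Gradient descent on f(x,y) = 6*x^2 + 3*y^2.
Starting point: (1.4641, -0.7552), alpha = 0.01
Step 1: grad_x = 2*6*1.4641 = 17.5692, grad_y = 2*3*-0.7552 = -4.5312
  x_1 = 1.4641 - 0.01*17.5692 = 1.2884
  y_1 = -0.7552 - 0.01*-4.5312 = -0.7099
Step 2: grad_x = 2*6*1.2884 = 15.4609, grad_y = 2*3*-0.7099 = -4.2593
  x_2 = 1.2884 - 0.01*15.4609 = 1.1338
  y_2 = -0.7099 - 0.01*-4.2593 = -0.6673
Step 3: grad_x = 2*6*1.1338 = 13.6056, grad_y = 2*3*-0.6673 = -4.0038
  x_3 = 1.1338 - 0.01*13.6056 = 0.9977
  y_3 = -0.6673 - 0.01*-4.0038 = -0.6273
Step 4: grad_x = 2*6*0.9977 = 11.9729, grad_y = 2*3*-0.6273 = -3.7635
  x_4 = 0.9977 - 0.01*11.9729 = 0.878
  y_4 = -0.6273 - 0.01*-3.7635 = -0.5896
f(0.878, -0.5896) = 6*0.878^2 + 3*(-0.5896)^2 = 5.6684


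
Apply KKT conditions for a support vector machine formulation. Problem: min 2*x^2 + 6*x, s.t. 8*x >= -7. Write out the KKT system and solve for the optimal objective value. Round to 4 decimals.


Step 1: Try lambda = 0 (constraint inactive).
x_unc = -6/(2*2) = -1.5
Check: 8*-1.5 = -12.0 < -7 -- violated!
Step 2: Constraint must be active: 8*x = -7
x* = -7/8 = -0.875
lambda = (2*2*(-0.875) + 6)/8 = 0.3125
Step 3: Compute optimal value.
f(x*) = 2*(-0.875)^2 + 6*(-0.875) = -3.7188


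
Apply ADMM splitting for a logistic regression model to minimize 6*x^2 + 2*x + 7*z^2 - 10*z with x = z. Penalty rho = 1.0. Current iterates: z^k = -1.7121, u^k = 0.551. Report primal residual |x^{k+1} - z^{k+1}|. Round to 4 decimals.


ADMM iteration with rho = 1.0, z^k = -1.7121, u^k = 0.551
Step 1: x-update.
Minimize 6*x^2 + 2*x + (1.0/2)*(x + 1.7121 + 0.551)^2
FOC: (2*6 + 1.0)*x = -2 + 1.0*(-1.7121 - 0.551)
x^{k+1} = -0.3279
Step 2: z-update.
Minimize 7*z^2 - 10*z + (1.0/2)*(-0.3279 - z + 0.551)^2
FOC: (2*7 + 1.0)*z = 10 + 1.0*(-0.3279 + 0.551)
z^{k+1} = 0.6815
Step 3: u-update.
u^{k+1} = 0.551 - 0.3279 - 0.6815 = -0.4585
Step 4: Primal residual = |-0.3279 - 0.6815| = 1.0095


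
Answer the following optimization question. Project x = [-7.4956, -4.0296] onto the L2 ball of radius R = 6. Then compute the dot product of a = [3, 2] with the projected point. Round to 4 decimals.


Step 1: Compute ||x|| (intermediates to 6 decimals).
||x|| = sqrt((-7.4956)^2 + (-4.0296)^2) = 8.510094
Step 2: Project.
Since ||x|| > R, scale = R/||x|| = 6/8.510094 = 0.705045, proj(x) = scale * x
proj(x) = [-5.284735, -2.841049]
Step 3: Dot product.
a^T * proj(x) = 3*(-5.284735) + 2*(-2.841049) = -21.5363


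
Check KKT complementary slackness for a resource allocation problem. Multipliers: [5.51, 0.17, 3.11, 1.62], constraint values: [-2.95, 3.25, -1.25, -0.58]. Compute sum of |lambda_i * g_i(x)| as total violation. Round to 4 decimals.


KKT complementary slackness check:
lambda_1 * g_1 = 5.51 * -2.95 = -16.2545
lambda_2 * g_2 = 0.17 * 3.25 = 0.5525
lambda_3 * g_3 = 3.11 * -1.25 = -3.8875
lambda_4 * g_4 = 1.62 * -0.58 = -0.9396
Total violation = 16.2545 + 0.5525 + 3.8875 + 0.9396 = 21.6341


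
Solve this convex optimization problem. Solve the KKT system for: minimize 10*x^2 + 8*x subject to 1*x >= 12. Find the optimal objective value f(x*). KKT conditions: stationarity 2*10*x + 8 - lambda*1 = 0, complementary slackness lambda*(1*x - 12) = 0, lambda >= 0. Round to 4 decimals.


Step 1: Try lambda = 0 (constraint inactive).
x_unc = -8/(2*10) = -0.4
Check: 1*-0.4 = -0.4 < 12 -- violated!
Step 2: Constraint must be active: 1*x = 12
x* = 12/1 = 12.0
lambda = (2*10*12.0 + 8)/1 = 248.0
Step 3: Compute optimal value.
f(x*) = 10*12.0^2 + 8*12.0 = 1536.0


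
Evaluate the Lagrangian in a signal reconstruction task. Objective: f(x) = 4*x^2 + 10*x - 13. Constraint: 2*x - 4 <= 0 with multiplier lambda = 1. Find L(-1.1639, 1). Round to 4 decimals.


Step 1: Evaluate f(x).
f(-1.1639) = 4*(-1.1639)^2 + 10*(-1.1639) - 13 = -19.2203
Step 2: Evaluate g(x).
g(-1.1639) = 2*-1.1639 - 4 = -6.3278
Step 3: Compute Lagrangian.
L = -19.2203 + 1*-6.3278 = -25.5481


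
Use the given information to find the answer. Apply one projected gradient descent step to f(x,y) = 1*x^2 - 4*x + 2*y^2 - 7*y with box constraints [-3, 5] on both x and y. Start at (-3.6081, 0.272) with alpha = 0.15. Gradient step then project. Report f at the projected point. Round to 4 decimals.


Step 1: Compute gradient at (-3.6081, 0.272).
grad_x = 2*1*-3.6081 - 4 = -11.2162
grad_y = 2*2*0.272 - 7 = -5.912
Step 2: Gradient step.
x_raw = -3.6081 - 0.15*-11.2162 = -1.9257
y_raw = 0.272 - 0.15*-5.912 = 1.1588
Step 3: Project onto [-3, 5].
x_proj = clip(-1.9257) = -1.9257
y_proj = clip(1.1588) = 1.1588
Step 4: Evaluate f.
f(-1.9257, 1.1588) = 5.9849
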